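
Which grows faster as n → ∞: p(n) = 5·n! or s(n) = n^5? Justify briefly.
Comparing growth rates:
Growth-rate hierarchy: log n ≺ any polynomial ≺ any exponential cⁿ (c>1) ≺ n! ≺ nⁿ.
factorial dominates polynomial degree 5 asymptotically.

p(n) grows faster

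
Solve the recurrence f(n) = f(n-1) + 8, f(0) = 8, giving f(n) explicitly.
Recurrence: f(n) = f(n-1) + 8, initial: f(0) = 8.
Each step adds 8, so f(n) = f(0) + 8n = 8n + 8.

f(n) = 8n + 8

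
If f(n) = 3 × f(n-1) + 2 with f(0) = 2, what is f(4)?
Computing step by step:
f(0) = 2
f(1) = 3 × 2 + 2 = 8
f(2) = 3 × 8 + 2 = 26
f(3) = 3 × 26 + 2 = 80
f(4) = 3 × 80 + 2 = 242

242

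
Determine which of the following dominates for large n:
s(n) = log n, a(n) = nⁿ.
Comparing growth rates:
Growth-rate hierarchy: log n ≺ any polynomial ≺ any exponential cⁿ (c>1) ≺ n! ≺ nⁿ.
super-exponential nⁿ dominates logarithmic asymptotically.

a(n) grows faster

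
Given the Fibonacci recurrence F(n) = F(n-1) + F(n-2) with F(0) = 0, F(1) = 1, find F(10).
Computing the sequence terms:
0, 1, 1, 2, 3, 5, 8, 13, 21, 34, 55

55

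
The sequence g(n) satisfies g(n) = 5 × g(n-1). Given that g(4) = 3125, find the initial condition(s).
In general g(n) = 5ⁿ · g(0). At n = 4: g(0) = g(4) / 5^4 = 3125 / 625 = 5.

g(0) = 5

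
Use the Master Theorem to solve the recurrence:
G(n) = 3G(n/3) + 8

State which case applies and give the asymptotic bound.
Master Theorem template: G(n) = a·G(n/b) + f(n).
Here: a=3, b=3, f(n)=8
Compute log_b(a) = log_3(3) = 1.
f(n) = 8 = O(n^(1-ε)) with ε = 1. Case 1: G(n) = Θ(n^log_b(a)) = Θ(n).

Case 1: G(n) = Θ(n)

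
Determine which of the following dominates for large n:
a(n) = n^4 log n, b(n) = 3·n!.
Comparing growth rates:
Growth-rate hierarchy: log n ≺ any polynomial ≺ any exponential cⁿ (c>1) ≺ n! ≺ nⁿ.
factorial dominates polynomial degree 4 (with log factor) asymptotically.

b(n) grows faster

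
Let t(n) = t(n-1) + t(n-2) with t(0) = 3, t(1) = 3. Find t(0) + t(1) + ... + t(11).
Computing the sequence terms: 3, 3, 6, 9, 15, 24, 39, 63, 102, 165, 267, 432
Adding these values together:

1128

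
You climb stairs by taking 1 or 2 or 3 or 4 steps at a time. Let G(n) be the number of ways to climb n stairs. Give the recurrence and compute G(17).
Condition on the size of the last step (1 to 4): before it there were n-1, …, n-4 stairs climbed, and these cases are disjoint, so G(n) = G(n-1) + G(n-2) + G(n-3) + G(n-4) (order-4 linear recurrence).
Initial conditions by direct count (compositions of i into parts ≤ 4): G(1) = 1; G(2) = 2; G(3) = 4; G(4) = 8.
Iterating the recurrence: G(5) = 15, G(6) = 29, G(7) = 56, G(8) = 108, G(9) = 208, G(10) = 401, G(11) = 773, G(12) = 1490, G(13) = 2872, G(14) = 5536, G(15) = 10671, G(16) = 20569, G(17) = 39648.

G(n) = G(n-1) + G(n-2) + G(n-3) + G(n-4), G(1) = 1, G(2) = 2, G(3) = 4, G(4) = 8; G(17) = 39648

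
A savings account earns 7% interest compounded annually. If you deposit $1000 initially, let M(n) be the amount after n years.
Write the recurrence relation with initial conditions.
Each year the balance grows by 7%, i.e. is multiplied by 1 + 7/100 = 1.07, so M(n) = 1.07 × M(n-1). The initial deposit gives M(0) = 1000.
Unrolling gives the closed form M(n) = 1000 × (1.07)ⁿ.

M(n) = 1.07 × M(n-1), M(0) = 1000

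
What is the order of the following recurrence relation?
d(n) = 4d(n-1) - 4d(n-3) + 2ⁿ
The order is the largest lag k for which d(n-k) appears. Here the deepest term is d(n-3) (the 2ⁿ term is non-homogeneous and does not affect the order), so the order is 3.

Order 3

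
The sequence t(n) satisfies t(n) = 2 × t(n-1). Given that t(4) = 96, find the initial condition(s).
In general t(n) = 2ⁿ · t(0). At n = 4: t(0) = t(4) / 2^4 = 96 / 16 = 6.

t(0) = 6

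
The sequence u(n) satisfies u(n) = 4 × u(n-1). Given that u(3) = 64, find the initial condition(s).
In general u(n) = 4ⁿ · u(0). At n = 3: u(0) = u(3) / 4^3 = 64 / 64 = 1.

u(0) = 1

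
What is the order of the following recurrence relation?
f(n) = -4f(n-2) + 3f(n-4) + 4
The order is the largest lag k for which f(n-k) appears. Here the deepest term is f(n-4) (the 4 term is non-homogeneous and does not affect the order), so the order is 4.

Order 4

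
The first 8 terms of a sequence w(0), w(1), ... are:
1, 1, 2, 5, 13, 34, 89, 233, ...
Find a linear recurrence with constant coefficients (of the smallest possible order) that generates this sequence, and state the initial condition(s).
Look for the lowest-order linear relation among consecutive terms.
Observation: w(n) - 3·w(n-1) - (-1)·w(n-2) = 0 holds for the shown terms, and no order-1 relation w(n) = α·w(n-1) + β fits.
Check at n=3: 3·2 + (-1)·1 = 5. ✓

w(n) = 3w(n-1) - w(n-2), w(0) = 1, w(1) = 1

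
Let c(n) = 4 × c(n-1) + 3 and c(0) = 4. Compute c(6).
Computing step by step:
c(0) = 4
c(1) = 4 × 4 + 3 = 19
c(2) = 4 × 19 + 3 = 79
c(3) = 4 × 79 + 3 = 319
c(4) = 4 × 319 + 3 = 1279
c(5) = 4 × 1279 + 3 = 5119
c(6) = 4 × 5119 + 3 = 20479

20479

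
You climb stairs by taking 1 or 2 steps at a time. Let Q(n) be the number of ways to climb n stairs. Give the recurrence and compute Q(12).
Condition on the size of the last step (1 to 2): before it there were n-1, …, n-2 stairs climbed, and these cases are disjoint, so Q(n) = Q(n-1) + Q(n-2) (Fibonacci-type sequence).
Initial conditions by direct count (compositions of i into parts ≤ 2): Q(1) = 1; Q(2) = 2.
Iterating the recurrence: Q(3) = 3, Q(4) = 5, Q(5) = 8, Q(6) = 13, Q(7) = 21, Q(8) = 34, Q(9) = 55, Q(10) = 89, Q(11) = 144, Q(12) = 233.

Q(n) = Q(n-1) + Q(n-2), Q(1) = 1, Q(2) = 2; Q(12) = 233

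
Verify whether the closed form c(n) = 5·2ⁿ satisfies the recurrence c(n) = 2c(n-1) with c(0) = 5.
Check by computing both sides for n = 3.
From the recurrence with c(0) = 5:
  c(0) = 5, c(1) = 10, c(2) = 20, c(3) = 40
  so the recurrence gives c(3) = 40.
From the proposed closed form c(n) = 5·2ⁿ:
  c(3) = 40.
Both sides give 40 at n = 3, and the initial condition(s) match, so the closed form is consistent.

Yes, the closed form is correct.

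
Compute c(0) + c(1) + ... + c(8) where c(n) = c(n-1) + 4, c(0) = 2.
Computing the sequence terms: 2, 6, 10, 14, 18, 22, 26, 30, 34
Adding these values together:

162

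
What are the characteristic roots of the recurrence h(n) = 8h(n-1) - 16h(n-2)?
Substitute h(n) = rⁿ and divide through by rⁿ⁻²: r² - 8r + 16 = 0
Factor: (r - 4)² = 0, so r = 4 (double root).
General solution: h(n) = (A + Bn)·4ⁿ

Characteristic: r² - 8r + 16 = 0, Roots: r = 4 (double root)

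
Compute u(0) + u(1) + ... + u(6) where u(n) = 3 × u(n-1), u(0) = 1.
Computing the sequence terms: 1, 3, 9, 27, 81, 243, 729
Adding these values together:

1093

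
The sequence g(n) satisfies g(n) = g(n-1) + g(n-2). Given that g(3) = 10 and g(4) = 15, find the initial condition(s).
Work backwards using g(k) = g(k+2) - g(k+1):
g(2) = g(4) - g(3) = 15 - 10 = 5
g(1) = g(3) - g(2) = 10 - 5 = 5
g(0) = g(2) - g(1) = 5 - 5 = 0

g(0) = 0, g(1) = 5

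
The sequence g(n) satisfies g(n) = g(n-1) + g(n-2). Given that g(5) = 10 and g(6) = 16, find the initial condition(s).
Work backwards using g(k) = g(k+2) - g(k+1):
g(4) = g(6) - g(5) = 16 - 10 = 6
g(3) = g(5) - g(4) = 10 - 6 = 4
g(2) = g(4) - g(3) = 6 - 4 = 2
g(1) = g(3) - g(2) = 4 - 2 = 2
g(0) = g(2) - g(1) = 2 - 2 = 0

g(0) = 0, g(1) = 2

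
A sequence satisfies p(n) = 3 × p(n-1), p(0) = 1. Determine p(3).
Computing step by step:
p(0) = 1
p(1) = 3 × 1 = 3
p(2) = 3 × 3 = 9
p(3) = 3 × 9 = 27

27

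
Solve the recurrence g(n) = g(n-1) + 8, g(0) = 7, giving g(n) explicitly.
Recurrence: g(n) = g(n-1) + 8, initial: g(0) = 7.
Each step adds 8, so g(n) = g(0) + 8n = 8n + 7.

g(n) = 8n + 7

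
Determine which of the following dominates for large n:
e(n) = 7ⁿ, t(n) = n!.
Comparing growth rates:
Growth-rate hierarchy: log n ≺ any polynomial ≺ any exponential cⁿ (c>1) ≺ n! ≺ nⁿ.
factorial dominates exponential base 7 asymptotically.

t(n) grows faster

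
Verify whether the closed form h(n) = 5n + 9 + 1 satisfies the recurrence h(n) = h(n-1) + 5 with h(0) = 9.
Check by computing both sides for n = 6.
From the recurrence with h(0) = 9:
  h(0) = 9, h(1) = 14, h(2) = 19, h(3) = 24, h(4) = 29, h(5) = 34, h(6) = 39
  so the recurrence gives h(6) = 39.
From the proposed closed form h(n) = 5n + 9 + 1:
  h(6) = 40.
The recurrence gives 39 but the closed form gives 40, so the closed form does not satisfy the recurrence.

No, the closed form is incorrect.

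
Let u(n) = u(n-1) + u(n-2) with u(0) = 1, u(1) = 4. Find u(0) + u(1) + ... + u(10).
Computing the sequence terms: 1, 4, 5, 9, 14, 23, 37, 60, 97, 157, 254
Adding these values together:

661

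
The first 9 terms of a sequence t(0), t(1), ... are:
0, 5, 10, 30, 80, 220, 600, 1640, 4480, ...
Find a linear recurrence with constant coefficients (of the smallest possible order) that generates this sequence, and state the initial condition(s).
Look for the lowest-order linear relation among consecutive terms.
Observation: t(n) - 2·t(n-1) - (2)·t(n-2) = 0 holds for the shown terms, and no order-1 relation t(n) = α·t(n-1) + β fits.
Check at n=3: 2·10 + (2)·5 = 30. ✓

t(n) = 2t(n-1) + 2t(n-2), t(0) = 0, t(1) = 5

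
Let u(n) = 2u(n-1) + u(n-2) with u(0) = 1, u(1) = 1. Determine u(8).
Computing the sequence terms:
1, 1, 3, 7, 17, 41, 99, 239, 577

577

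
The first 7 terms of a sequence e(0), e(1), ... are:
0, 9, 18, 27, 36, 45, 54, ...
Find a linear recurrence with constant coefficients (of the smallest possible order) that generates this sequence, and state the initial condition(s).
Look for the lowest-order linear relation among consecutive terms.
Observation: consecutive differences are constant (= 9).
Check at n=2: 1·9 + 9 = 18. ✓

e(n) = e(n-1) + 9, e(0) = 0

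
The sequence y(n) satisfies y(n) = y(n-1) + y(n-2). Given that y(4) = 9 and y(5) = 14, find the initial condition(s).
Work backwards using y(k) = y(k+2) - y(k+1):
y(3) = y(5) - y(4) = 14 - 9 = 5
y(2) = y(4) - y(3) = 9 - 5 = 4
y(1) = y(3) - y(2) = 5 - 4 = 1
y(0) = y(2) - y(1) = 4 - 1 = 3

y(0) = 3, y(1) = 1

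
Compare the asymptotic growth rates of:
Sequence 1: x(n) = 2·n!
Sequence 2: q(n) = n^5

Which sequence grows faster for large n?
Comparing growth rates:
Growth-rate hierarchy: log n ≺ any polynomial ≺ any exponential cⁿ (c>1) ≺ n! ≺ nⁿ.
factorial dominates polynomial degree 5 asymptotically.

x(n) grows faster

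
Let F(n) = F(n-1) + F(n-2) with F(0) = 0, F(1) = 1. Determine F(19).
Computing the sequence terms:
0, 1, 1, 2, 3, 5, 8, 13, 21, 34, 55, 89, 144, 233, 377, 610, 987, 1597, 2584, 4181

4181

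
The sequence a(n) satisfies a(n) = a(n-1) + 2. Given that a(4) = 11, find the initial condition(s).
a(4) = a(0) + 4·2, so a(0) = 11 - 8 = 3.

a(0) = 3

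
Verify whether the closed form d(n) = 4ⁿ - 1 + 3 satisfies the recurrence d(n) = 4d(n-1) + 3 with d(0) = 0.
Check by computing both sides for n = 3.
From the recurrence with d(0) = 0:
  d(0) = 0, d(1) = 3, d(2) = 15, d(3) = 63
  so the recurrence gives d(3) = 63.
From the proposed closed form d(n) = 4ⁿ - 1 + 3:
  d(3) = 66.
The recurrence gives 63 but the closed form gives 66, so the closed form does not satisfy the recurrence.

No, the closed form is incorrect.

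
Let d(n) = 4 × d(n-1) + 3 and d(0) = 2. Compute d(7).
Computing step by step:
d(0) = 2
d(1) = 4 × 2 + 3 = 11
d(2) = 4 × 11 + 3 = 47
d(3) = 4 × 47 + 3 = 191
d(4) = 4 × 191 + 3 = 767
d(5) = 4 × 767 + 3 = 3071
d(6) = 4 × 3071 + 3 = 12287
d(7) = 4 × 12287 + 3 = 49151

49151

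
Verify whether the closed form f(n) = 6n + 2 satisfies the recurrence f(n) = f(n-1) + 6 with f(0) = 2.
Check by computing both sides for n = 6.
From the recurrence with f(0) = 2:
  f(0) = 2, f(1) = 8, f(2) = 14, f(3) = 20, f(4) = 26, f(5) = 32, f(6) = 38
  so the recurrence gives f(6) = 38.
From the proposed closed form f(n) = 6n + 2:
  f(6) = 38.
Both sides give 38 at n = 6, and the initial condition(s) match, so the closed form is consistent.

Yes, the closed form is correct.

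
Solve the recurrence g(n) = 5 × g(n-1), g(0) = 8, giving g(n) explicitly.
Recurrence: g(n) = 5 × g(n-1), initial: g(0) = 8.
Each term is 5 times the previous, so this is geometric with ratio 5. After n steps: g(n) = g(0)·5ⁿ = 8·5ⁿ.

g(n) = 8·5ⁿ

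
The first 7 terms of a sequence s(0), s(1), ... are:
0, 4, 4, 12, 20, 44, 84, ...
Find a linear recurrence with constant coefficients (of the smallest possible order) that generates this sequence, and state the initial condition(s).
Look for the lowest-order linear relation among consecutive terms.
Observation: s(n) - 1·s(n-1) - (2)·s(n-2) = 0 holds for the shown terms, and no order-1 relation s(n) = α·s(n-1) + β fits.
Check at n=3: 1·4 + (2)·4 = 12. ✓

s(n) = s(n-1) + 2s(n-2), s(0) = 0, s(1) = 4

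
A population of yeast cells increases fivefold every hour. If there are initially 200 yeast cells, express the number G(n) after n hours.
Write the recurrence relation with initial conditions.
Each hour multiplies the count by 5, so the count after n hours depends only on the count after n-1 hours: G(n) = 5 × G(n-1). The starting count gives G(0) = 200.
Unrolling n times gives the closed form G(n) = 200 × 5ⁿ.

G(n) = 5 × G(n-1), G(0) = 200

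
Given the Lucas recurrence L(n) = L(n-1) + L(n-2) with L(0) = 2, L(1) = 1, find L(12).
Computing the sequence terms:
2, 1, 3, 4, 7, 11, 18, 29, 47, 76, 123, 199, 322

322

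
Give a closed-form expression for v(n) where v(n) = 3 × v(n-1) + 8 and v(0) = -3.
Recurrence: v(n) = 3 × v(n-1) + 8, initial: v(0) = -3.
Try v(n) = A·3ⁿ + C. Substituting: A·3ⁿ + C = 3(A·3ⁿ⁻¹ + C) + 8 = A·3ⁿ + 3C + 8, so C = 3C + 8, giving C = -4. Then v(0) = A - 4 = -3 gives A = 1.

v(n) = 3ⁿ - 4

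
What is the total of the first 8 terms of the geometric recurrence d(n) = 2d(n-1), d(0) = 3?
Computing the sequence terms: 3, 6, 12, 24, 48, 96, 192, 384
Adding these values together:

765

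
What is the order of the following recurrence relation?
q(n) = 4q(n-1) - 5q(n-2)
The order is the largest lag k for which q(n-k) appears. Here the deepest term is q(n-2), so the order is 2.

Order 2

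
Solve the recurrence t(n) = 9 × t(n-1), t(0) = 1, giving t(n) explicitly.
Recurrence: t(n) = 9 × t(n-1), initial: t(0) = 1.
Each term is 9 times the previous, so this is geometric with ratio 9. After n steps: t(n) = t(0)·9ⁿ = 9ⁿ.

t(n) = 9ⁿ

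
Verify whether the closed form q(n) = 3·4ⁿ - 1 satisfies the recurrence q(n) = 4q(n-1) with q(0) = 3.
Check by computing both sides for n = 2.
From the recurrence with q(0) = 3:
  q(0) = 3, q(1) = 12, q(2) = 48
  so the recurrence gives q(2) = 48.
From the proposed closed form q(n) = 3·4ⁿ - 1:
  q(2) = 47.
The recurrence gives 48 but the closed form gives 47, so the closed form does not satisfy the recurrence.

No, the closed form is incorrect.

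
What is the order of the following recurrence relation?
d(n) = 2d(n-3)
The order is the largest lag k for which d(n-k) appears. Here the deepest term is d(n-3), so the order is 3.

Order 3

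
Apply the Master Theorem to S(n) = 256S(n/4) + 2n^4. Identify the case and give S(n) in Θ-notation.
Master Theorem template: S(n) = a·S(n/b) + f(n).
Here: a=256, b=4, f(n)=2n^4
Compute log_b(a) = log_4(256) = 4.
f(n) = 2n^4 = Θ(n^4). Case 2: S(n) = Θ(n^4 log n).

Case 2: S(n) = Θ(n^4 log n)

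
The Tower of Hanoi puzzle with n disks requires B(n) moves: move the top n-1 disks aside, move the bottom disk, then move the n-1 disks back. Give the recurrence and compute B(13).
Moving n disks = move the top n-1 disks aside (B(n-1) moves) + move the largest disk (1 move) + move the n-1 disks back on top (B(n-1) moves), so B(n) = 2B(n-1) + 1, with B(1) = 1 (a single disk takes one move).
First terms: 1, 3, 7, 15, 31, 63, … — each is one less than a power of 2. Indeed B(n) + 1 = 2(B(n-1) + 1) with B(1) + 1 = 2, so B(n) + 1 = 2ⁿ and B(n) = 2ⁿ - 1.
Hence B(13) = 2^13 - 1 = 8192 - 1 = 8191.

B(n) = 2B(n-1) + 1, B(1) = 1; B(13) = 8191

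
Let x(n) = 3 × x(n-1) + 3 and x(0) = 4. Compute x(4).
Computing step by step:
x(0) = 4
x(1) = 3 × 4 + 3 = 15
x(2) = 3 × 15 + 3 = 48
x(3) = 3 × 48 + 3 = 147
x(4) = 3 × 147 + 3 = 444

444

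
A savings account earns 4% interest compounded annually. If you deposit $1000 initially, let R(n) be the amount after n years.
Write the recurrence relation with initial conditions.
Each year the balance grows by 4%, i.e. is multiplied by 1 + 4/100 = 1.04, so R(n) = 1.04 × R(n-1). The initial deposit gives R(0) = 1000.
Unrolling gives the closed form R(n) = 1000 × (1.04)ⁿ.

R(n) = 1.04 × R(n-1), R(0) = 1000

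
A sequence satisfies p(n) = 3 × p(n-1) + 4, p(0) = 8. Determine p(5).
Computing step by step:
p(0) = 8
p(1) = 3 × 8 + 4 = 28
p(2) = 3 × 28 + 4 = 88
p(3) = 3 × 88 + 4 = 268
p(4) = 3 × 268 + 4 = 808
p(5) = 3 × 808 + 4 = 2428

2428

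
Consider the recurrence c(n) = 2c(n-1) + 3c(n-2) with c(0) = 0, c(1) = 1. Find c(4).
Computing the sequence terms:
0, 1, 2, 7, 20

20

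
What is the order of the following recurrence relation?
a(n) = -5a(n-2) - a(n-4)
The order is the largest lag k for which a(n-k) appears. Here the deepest term is a(n-4), so the order is 4.

Order 4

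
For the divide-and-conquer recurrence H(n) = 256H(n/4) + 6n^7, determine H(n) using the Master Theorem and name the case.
Master Theorem template: H(n) = a·H(n/b) + f(n).
Here: a=256, b=4, f(n)=6n^7
Compute log_b(a) = log_4(256) = 4.
f(n) = 6n^7 = Ω(n^(4+ε)) with ε = 3, and the regularity condition holds (a·f(n/b) = (a/b^7)·f(n) with a/b^7 = 4^-3 < 1). Case 3: H(n) = Θ(f(n)) = Θ(n^7).

Case 3: H(n) = Θ(n^7)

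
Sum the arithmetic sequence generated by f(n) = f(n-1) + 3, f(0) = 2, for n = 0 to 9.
Computing the sequence terms: 2, 5, 8, 11, 14, 17, 20, 23, 26, 29
Adding these values together:

155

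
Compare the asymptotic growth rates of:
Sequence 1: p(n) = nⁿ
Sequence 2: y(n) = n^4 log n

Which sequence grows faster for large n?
Comparing growth rates:
Growth-rate hierarchy: log n ≺ any polynomial ≺ any exponential cⁿ (c>1) ≺ n! ≺ nⁿ.
super-exponential nⁿ dominates polynomial degree 4 (with log factor) asymptotically.

p(n) grows faster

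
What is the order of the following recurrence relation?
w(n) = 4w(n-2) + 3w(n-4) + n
The order is the largest lag k for which w(n-k) appears. Here the deepest term is w(n-4) (the n term is non-homogeneous and does not affect the order), so the order is 4.

Order 4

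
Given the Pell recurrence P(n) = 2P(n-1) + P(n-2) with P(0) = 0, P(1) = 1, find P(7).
Computing the sequence terms:
0, 1, 2, 5, 12, 29, 70, 169

169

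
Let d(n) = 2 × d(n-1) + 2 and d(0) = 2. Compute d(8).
Computing step by step:
d(0) = 2
d(1) = 2 × 2 + 2 = 6
d(2) = 2 × 6 + 2 = 14
d(3) = 2 × 14 + 2 = 30
d(4) = 2 × 30 + 2 = 62
d(5) = 2 × 62 + 2 = 126
d(6) = 2 × 126 + 2 = 254
d(7) = 2 × 254 + 2 = 510
d(8) = 2 × 510 + 2 = 1022

1022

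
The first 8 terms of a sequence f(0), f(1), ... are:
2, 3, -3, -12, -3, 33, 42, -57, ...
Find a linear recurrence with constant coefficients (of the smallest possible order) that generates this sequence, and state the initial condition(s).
Look for the lowest-order linear relation among consecutive terms.
Observation: f(n) - 1·f(n-1) - (-3)·f(n-2) = 0 holds for the shown terms, and no order-1 relation f(n) = α·f(n-1) + β fits.
Check at n=3: 1·-3 + (-3)·3 = -12. ✓

f(n) = f(n-1) - 3f(n-2), f(0) = 2, f(1) = 3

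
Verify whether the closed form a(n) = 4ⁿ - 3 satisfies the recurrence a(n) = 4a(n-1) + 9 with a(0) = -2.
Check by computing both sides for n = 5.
From the recurrence with a(0) = -2:
  a(0) = -2, a(1) = 1, a(2) = 13, a(3) = 61, a(4) = 253, a(5) = 1021
  so the recurrence gives a(5) = 1021.
From the proposed closed form a(n) = 4ⁿ - 3:
  a(5) = 1021.
Both sides give 1021 at n = 5, and the initial condition(s) match, so the closed form is consistent.

Yes, the closed form is correct.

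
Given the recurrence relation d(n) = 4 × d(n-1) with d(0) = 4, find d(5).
Computing step by step:
d(0) = 4
d(1) = 4 × 4 = 16
d(2) = 4 × 16 = 64
d(3) = 4 × 64 = 256
d(4) = 4 × 256 = 1024
d(5) = 4 × 1024 = 4096

4096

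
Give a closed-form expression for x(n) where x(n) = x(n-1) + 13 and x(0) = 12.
Recurrence: x(n) = x(n-1) + 13, initial: x(0) = 12.
Each step adds 13, so x(n) = x(0) + 13n = 13n + 12.

x(n) = 13n + 12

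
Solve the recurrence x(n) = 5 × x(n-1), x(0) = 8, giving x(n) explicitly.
Recurrence: x(n) = 5 × x(n-1), initial: x(0) = 8.
Each term is 5 times the previous, so this is geometric with ratio 5. After n steps: x(n) = x(0)·5ⁿ = 8·5ⁿ.

x(n) = 8·5ⁿ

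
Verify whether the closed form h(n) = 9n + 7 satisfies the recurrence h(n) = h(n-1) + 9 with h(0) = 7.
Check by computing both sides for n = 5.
From the recurrence with h(0) = 7:
  h(0) = 7, h(1) = 16, h(2) = 25, h(3) = 34, h(4) = 43, h(5) = 52
  so the recurrence gives h(5) = 52.
From the proposed closed form h(n) = 9n + 7:
  h(5) = 52.
Both sides give 52 at n = 5, and the initial condition(s) match, so the closed form is consistent.

Yes, the closed form is correct.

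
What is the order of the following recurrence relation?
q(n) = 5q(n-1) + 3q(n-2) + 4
The order is the largest lag k for which q(n-k) appears. Here the deepest term is q(n-2) (the 4 term is non-homogeneous and does not affect the order), so the order is 2.

Order 2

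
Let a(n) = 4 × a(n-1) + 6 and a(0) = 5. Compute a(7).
Computing step by step:
a(0) = 5
a(1) = 4 × 5 + 6 = 26
a(2) = 4 × 26 + 6 = 110
a(3) = 4 × 110 + 6 = 446
a(4) = 4 × 446 + 6 = 1790
a(5) = 4 × 1790 + 6 = 7166
a(6) = 4 × 7166 + 6 = 28670
a(7) = 4 × 28670 + 6 = 114686

114686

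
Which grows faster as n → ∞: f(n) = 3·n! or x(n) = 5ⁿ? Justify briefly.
Comparing growth rates:
Growth-rate hierarchy: log n ≺ any polynomial ≺ any exponential cⁿ (c>1) ≺ n! ≺ nⁿ.
factorial dominates exponential base 5 asymptotically.

f(n) grows faster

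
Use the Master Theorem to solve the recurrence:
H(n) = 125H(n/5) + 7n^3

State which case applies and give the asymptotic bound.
Master Theorem template: H(n) = a·H(n/b) + f(n).
Here: a=125, b=5, f(n)=7n^3
Compute log_b(a) = log_5(125) = 3.
f(n) = 7n^3 = Θ(n^3). Case 2: H(n) = Θ(n^3 log n).

Case 2: H(n) = Θ(n^3 log n)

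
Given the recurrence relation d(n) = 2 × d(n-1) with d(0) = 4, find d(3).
Computing step by step:
d(0) = 4
d(1) = 2 × 4 = 8
d(2) = 2 × 8 = 16
d(3) = 2 × 16 = 32

32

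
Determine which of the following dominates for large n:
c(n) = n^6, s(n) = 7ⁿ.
Comparing growth rates:
Growth-rate hierarchy: log n ≺ any polynomial ≺ any exponential cⁿ (c>1) ≺ n! ≺ nⁿ.
exponential base 7 dominates polynomial degree 6 asymptotically.

s(n) grows faster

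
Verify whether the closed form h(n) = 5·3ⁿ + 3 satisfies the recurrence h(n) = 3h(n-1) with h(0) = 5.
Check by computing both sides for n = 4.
From the recurrence with h(0) = 5:
  h(0) = 5, h(1) = 15, h(2) = 45, h(3) = 135, h(4) = 405
  so the recurrence gives h(4) = 405.
From the proposed closed form h(n) = 5·3ⁿ + 3:
  h(4) = 408.
The recurrence gives 405 but the closed form gives 408, so the closed form does not satisfy the recurrence.

No, the closed form is incorrect.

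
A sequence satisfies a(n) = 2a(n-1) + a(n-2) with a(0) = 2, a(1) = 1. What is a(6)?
Computing the sequence terms:
2, 1, 4, 9, 22, 53, 128

128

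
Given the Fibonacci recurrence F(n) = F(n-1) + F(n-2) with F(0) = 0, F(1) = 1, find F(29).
Computing the sequence terms:
0, 1, 1, 2, 3, 5, 8, 13, 21, 34, 55, 89, 144, 233, 377, 610, 987, 1597, 2584, 4181, 6765, 10946, 17711, 28657, 46368, 75025, 121393, 196418, 317811, 514229

514229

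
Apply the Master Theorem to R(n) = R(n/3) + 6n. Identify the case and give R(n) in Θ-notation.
Master Theorem template: R(n) = a·R(n/b) + f(n).
Here: a=1, b=3, f(n)=6n
Compute log_b(a) = log_3(1) = 0.
f(n) = 6n = Ω(n^(0+ε)) with ε = 1, and the regularity condition holds (a·f(n/b) = (a/b^1)·f(n) with a/b^1 = 3^-1 < 1). Case 3: R(n) = Θ(f(n)) = Θ(n).

Case 3: R(n) = Θ(n)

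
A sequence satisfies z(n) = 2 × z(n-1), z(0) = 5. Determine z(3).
Computing step by step:
z(0) = 5
z(1) = 2 × 5 = 10
z(2) = 2 × 10 = 20
z(3) = 2 × 20 = 40

40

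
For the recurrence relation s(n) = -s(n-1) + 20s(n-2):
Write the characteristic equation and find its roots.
Substitute s(n) = rⁿ and divide through by rⁿ⁻²: r² + r - 20 = 0
Factor: (r - 4)(r + 5) = 0, so r = 4, -5.
General solution: s(n) = A·4ⁿ + B·(-5)ⁿ

Characteristic: r² + r - 20 = 0, Roots: r = 4, -5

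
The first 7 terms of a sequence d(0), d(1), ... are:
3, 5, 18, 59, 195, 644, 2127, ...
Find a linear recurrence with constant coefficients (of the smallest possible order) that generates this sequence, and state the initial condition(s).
Look for the lowest-order linear relation among consecutive terms.
Observation: d(n) - 3·d(n-1) - (1)·d(n-2) = 0 holds for the shown terms, and no order-1 relation d(n) = α·d(n-1) + β fits.
Check at n=3: 3·18 + (1)·5 = 59. ✓

d(n) = 3d(n-1) + d(n-2), d(0) = 3, d(1) = 5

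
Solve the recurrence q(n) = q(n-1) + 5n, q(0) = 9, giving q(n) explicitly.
Recurrence: q(n) = q(n-1) + 5n, initial: q(0) = 9.
Telescoping: q(n) = q(0) + 5·Σᵢ₌₁ⁿ i = 9 + 5·n(n+1)/2.

q(n) = 5·n(n+1)/2 + 9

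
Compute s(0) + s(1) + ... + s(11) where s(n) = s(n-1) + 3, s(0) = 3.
Computing the sequence terms: 3, 6, 9, 12, 15, 18, 21, 24, 27, 30, 33, 36
Adding these values together:

234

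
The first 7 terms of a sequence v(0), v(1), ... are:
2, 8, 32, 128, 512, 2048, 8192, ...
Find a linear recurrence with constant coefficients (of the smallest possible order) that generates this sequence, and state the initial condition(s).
Look for the lowest-order linear relation among consecutive terms.
Observation: each term is 4× the previous.
Check at n=2: 4·8 = 32. ✓

v(n) = 4 × v(n-1), v(0) = 2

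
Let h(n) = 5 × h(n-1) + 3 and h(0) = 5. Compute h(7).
Computing step by step:
h(0) = 5
h(1) = 5 × 5 + 3 = 28
h(2) = 5 × 28 + 3 = 143
h(3) = 5 × 143 + 3 = 718
h(4) = 5 × 718 + 3 = 3593
h(5) = 5 × 3593 + 3 = 17968
h(6) = 5 × 17968 + 3 = 89843
h(7) = 5 × 89843 + 3 = 449218

449218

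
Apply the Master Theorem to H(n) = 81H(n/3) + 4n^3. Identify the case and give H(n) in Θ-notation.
Master Theorem template: H(n) = a·H(n/b) + f(n).
Here: a=81, b=3, f(n)=4n^3
Compute log_b(a) = log_3(81) = 4.
f(n) = 4n^3 = O(n^(4-ε)) with ε = 1. Case 1: H(n) = Θ(n^log_b(a)) = Θ(n^4).

Case 1: H(n) = Θ(n^4)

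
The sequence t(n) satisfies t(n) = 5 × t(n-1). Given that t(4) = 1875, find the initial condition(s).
In general t(n) = 5ⁿ · t(0). At n = 4: t(0) = t(4) / 5^4 = 1875 / 625 = 3.

t(0) = 3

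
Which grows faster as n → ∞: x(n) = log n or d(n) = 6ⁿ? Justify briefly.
Comparing growth rates:
Growth-rate hierarchy: log n ≺ any polynomial ≺ any exponential cⁿ (c>1) ≺ n! ≺ nⁿ.
exponential base 6 dominates logarithmic asymptotically.

d(n) grows faster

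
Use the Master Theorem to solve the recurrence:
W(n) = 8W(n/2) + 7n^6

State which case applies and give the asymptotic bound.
Master Theorem template: W(n) = a·W(n/b) + f(n).
Here: a=8, b=2, f(n)=7n^6
Compute log_b(a) = log_2(8) = 3.
f(n) = 7n^6 = Ω(n^(3+ε)) with ε = 3, and the regularity condition holds (a·f(n/b) = (a/b^6)·f(n) with a/b^6 = 2^-3 < 1). Case 3: W(n) = Θ(f(n)) = Θ(n^6).

Case 3: W(n) = Θ(n^6)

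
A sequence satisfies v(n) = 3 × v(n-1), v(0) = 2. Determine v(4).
Computing step by step:
v(0) = 2
v(1) = 3 × 2 = 6
v(2) = 3 × 6 = 18
v(3) = 3 × 18 = 54
v(4) = 3 × 54 = 162

162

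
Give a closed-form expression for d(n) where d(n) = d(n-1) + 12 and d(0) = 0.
Recurrence: d(n) = d(n-1) + 12, initial: d(0) = 0.
Each step adds 12, so d(n) = d(0) + 12n = 12n.

d(n) = 12n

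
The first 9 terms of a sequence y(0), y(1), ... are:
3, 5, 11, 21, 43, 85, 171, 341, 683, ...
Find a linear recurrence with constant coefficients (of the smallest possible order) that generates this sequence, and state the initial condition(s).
Look for the lowest-order linear relation among consecutive terms.
Observation: y(n) - 1·y(n-1) - (2)·y(n-2) = 0 holds for the shown terms, and no order-1 relation y(n) = α·y(n-1) + β fits.
Check at n=3: 1·11 + (2)·5 = 21. ✓

y(n) = y(n-1) + 2y(n-2), y(0) = 3, y(1) = 5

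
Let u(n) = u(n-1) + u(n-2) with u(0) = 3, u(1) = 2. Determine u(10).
Computing the sequence terms:
3, 2, 5, 7, 12, 19, 31, 50, 81, 131, 212

212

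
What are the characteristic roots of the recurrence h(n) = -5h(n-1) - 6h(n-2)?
Substitute h(n) = rⁿ and divide through by rⁿ⁻²: r² + 5r + 6 = 0
Factor: (r + 2)(r + 3) = 0, so r = -2, -3.
General solution: h(n) = A·(-2)ⁿ + B·(-3)ⁿ

Characteristic: r² + 5r + 6 = 0, Roots: r = -2, -3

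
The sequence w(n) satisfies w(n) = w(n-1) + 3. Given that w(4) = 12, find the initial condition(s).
w(4) = w(0) + 4·3, so w(0) = 12 - 12 = 0.

w(0) = 0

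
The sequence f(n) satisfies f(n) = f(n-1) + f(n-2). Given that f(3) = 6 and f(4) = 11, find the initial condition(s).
Work backwards using f(k) = f(k+2) - f(k+1):
f(2) = f(4) - f(3) = 11 - 6 = 5
f(1) = f(3) - f(2) = 6 - 5 = 1
f(0) = f(2) - f(1) = 5 - 1 = 4

f(0) = 4, f(1) = 1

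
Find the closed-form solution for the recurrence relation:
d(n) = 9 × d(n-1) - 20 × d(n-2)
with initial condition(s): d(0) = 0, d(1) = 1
Recurrence: d(n) = 9 × d(n-1) - 20 × d(n-2), initial: d(0) = 0, d(1) = 1.
Characteristic equation: r² - 9r + 20 = 0, which factors as (r - 5)(r - 4) = 0, so r = 5, 4. General solution d(n) = A·5ⁿ + B·4ⁿ. From d(0) = 0: A + B = 0. From d(1) = 1: 5A + 4B = 1. Solving gives A = 1, B = -1.

d(n) = 5ⁿ - 4ⁿ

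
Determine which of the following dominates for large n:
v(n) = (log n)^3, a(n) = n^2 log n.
Comparing growth rates:
Growth-rate hierarchy: log n ≺ any polynomial ≺ any exponential cⁿ (c>1) ≺ n! ≺ nⁿ.
polynomial degree 2 (with log factor) dominates polylogarithmic (log n)^3 asymptotically.

a(n) grows faster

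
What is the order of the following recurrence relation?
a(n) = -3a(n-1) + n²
The order is the largest lag k for which a(n-k) appears. Here the deepest term is a(n-1) (the n² term is non-homogeneous and does not affect the order), so the order is 1.

Order 1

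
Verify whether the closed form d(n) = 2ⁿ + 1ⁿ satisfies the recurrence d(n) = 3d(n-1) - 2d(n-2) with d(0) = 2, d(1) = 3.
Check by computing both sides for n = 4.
From the recurrence with d(0) = 2, d(1) = 3:
  d(0) = 2, d(1) = 3, d(2) = 5, d(3) = 9, d(4) = 17
  so the recurrence gives d(4) = 17.
From the proposed closed form d(n) = 2ⁿ + 1ⁿ:
  d(4) = 17.
Both sides give 17 at n = 4, and the initial condition(s) match, so the closed form is consistent.

Yes, the closed form is correct.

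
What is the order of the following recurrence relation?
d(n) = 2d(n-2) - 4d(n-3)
The order is the largest lag k for which d(n-k) appears. Here the deepest term is d(n-3), so the order is 3.

Order 3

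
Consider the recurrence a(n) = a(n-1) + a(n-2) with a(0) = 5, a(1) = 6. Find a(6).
Computing the sequence terms:
5, 6, 11, 17, 28, 45, 73

73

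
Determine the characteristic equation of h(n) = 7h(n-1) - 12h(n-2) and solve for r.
Substitute h(n) = rⁿ and divide through by rⁿ⁻²: r² - 7r + 12 = 0
Factor: (r - 3)(r - 4) = 0, so r = 3, 4.
General solution: h(n) = A·3ⁿ + B·4ⁿ

Characteristic: r² - 7r + 12 = 0, Roots: r = 3, 4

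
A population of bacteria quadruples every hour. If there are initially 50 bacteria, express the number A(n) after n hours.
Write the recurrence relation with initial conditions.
Each hour multiplies the count by 4, so the count after n hours depends only on the count after n-1 hours: A(n) = 4 × A(n-1). The starting count gives A(0) = 50.
Unrolling n times gives the closed form A(n) = 50 × 4ⁿ.

A(n) = 4 × A(n-1), A(0) = 50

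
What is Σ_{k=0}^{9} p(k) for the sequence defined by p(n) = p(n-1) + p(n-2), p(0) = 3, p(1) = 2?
Computing the sequence terms: 3, 2, 5, 7, 12, 19, 31, 50, 81, 131
Adding these values together:

341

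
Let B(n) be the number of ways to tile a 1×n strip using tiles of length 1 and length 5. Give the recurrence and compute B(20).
Condition on the last tile: it has length 1 (leaving a 1×(n-1) strip) or length 5 (leaving a 1×(n-5) strip), so B(n) = B(n-1) + B(n-5) (order-5 linear recurrence).
For 0 ≤ i < 5 only unit tiles fit, so B(i) = 1.
Iterating the recurrence: B(5) = 2, B(6) = 3, B(7) = 4, B(8) = 5, B(9) = 6, B(10) = 8, B(11) = 11, B(12) = 15, B(13) = 20, B(14) = 26, B(15) = 34, B(16) = 45, B(17) = 60, B(18) = 80, B(19) = 106, B(20) = 140.

B(n) = B(n-1) + B(n-5), with B(i) = 1 for 0 ≤ i < 5; B(20) = 140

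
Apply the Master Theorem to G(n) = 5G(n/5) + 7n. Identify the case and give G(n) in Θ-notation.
Master Theorem template: G(n) = a·G(n/b) + f(n).
Here: a=5, b=5, f(n)=7n
Compute log_b(a) = log_5(5) = 1.
f(n) = 7n = Θ(n). Case 2: G(n) = Θ(n log n).

Case 2: G(n) = Θ(n log n)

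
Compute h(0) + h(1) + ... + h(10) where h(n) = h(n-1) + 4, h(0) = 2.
Computing the sequence terms: 2, 6, 10, 14, 18, 22, 26, 30, 34, 38, 42
Adding these values together:

242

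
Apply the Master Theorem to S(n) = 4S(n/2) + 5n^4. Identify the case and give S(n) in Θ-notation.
Master Theorem template: S(n) = a·S(n/b) + f(n).
Here: a=4, b=2, f(n)=5n^4
Compute log_b(a) = log_2(4) = 2.
f(n) = 5n^4 = Ω(n^(2+ε)) with ε = 2, and the regularity condition holds (a·f(n/b) = (a/b^4)·f(n) with a/b^4 = 2^-2 < 1). Case 3: S(n) = Θ(f(n)) = Θ(n^4).

Case 3: S(n) = Θ(n^4)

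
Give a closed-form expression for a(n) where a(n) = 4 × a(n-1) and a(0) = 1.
Recurrence: a(n) = 4 × a(n-1), initial: a(0) = 1.
Each term is 4 times the previous, so this is geometric with ratio 4. After n steps: a(n) = a(0)·4ⁿ = 4ⁿ.

a(n) = 4ⁿ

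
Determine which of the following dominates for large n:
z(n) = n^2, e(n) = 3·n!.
Comparing growth rates:
Growth-rate hierarchy: log n ≺ any polynomial ≺ any exponential cⁿ (c>1) ≺ n! ≺ nⁿ.
factorial dominates polynomial degree 2 asymptotically.

e(n) grows faster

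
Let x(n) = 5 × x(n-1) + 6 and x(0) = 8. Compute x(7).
Computing step by step:
x(0) = 8
x(1) = 5 × 8 + 6 = 46
x(2) = 5 × 46 + 6 = 236
x(3) = 5 × 236 + 6 = 1186
x(4) = 5 × 1186 + 6 = 5936
x(5) = 5 × 5936 + 6 = 29686
x(6) = 5 × 29686 + 6 = 148436
x(7) = 5 × 148436 + 6 = 742186

742186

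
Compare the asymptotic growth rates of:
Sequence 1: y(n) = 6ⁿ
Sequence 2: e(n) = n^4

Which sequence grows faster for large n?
Comparing growth rates:
Growth-rate hierarchy: log n ≺ any polynomial ≺ any exponential cⁿ (c>1) ≺ n! ≺ nⁿ.
exponential base 6 dominates polynomial degree 4 asymptotically.

y(n) grows faster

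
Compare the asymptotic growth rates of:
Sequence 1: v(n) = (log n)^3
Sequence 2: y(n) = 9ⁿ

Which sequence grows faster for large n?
Comparing growth rates:
Growth-rate hierarchy: log n ≺ any polynomial ≺ any exponential cⁿ (c>1) ≺ n! ≺ nⁿ.
exponential base 9 dominates polylogarithmic (log n)^3 asymptotically.

y(n) grows faster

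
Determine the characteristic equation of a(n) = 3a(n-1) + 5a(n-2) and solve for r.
Substitute a(n) = rⁿ and divide through by rⁿ⁻²: r² - 3r - 5 = 0
Discriminant: 3² + 4·5 = 29, not a perfect square, so by the quadratic formula r = (3 ± √29)/2.
General solution: a(n) = A·r₁ⁿ + B·r₂ⁿ where r₁,r₂ = (3 ± √29)/2

Characteristic: r² - 3r - 5 = 0, Roots: r = (3 ± √29)/2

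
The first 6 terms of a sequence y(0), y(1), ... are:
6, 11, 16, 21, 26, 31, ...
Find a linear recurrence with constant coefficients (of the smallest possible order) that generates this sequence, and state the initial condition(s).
Look for the lowest-order linear relation among consecutive terms.
Observation: consecutive differences are constant (= 5).
Check at n=2: 1·11 + 5 = 16. ✓

y(n) = y(n-1) + 5, y(0) = 6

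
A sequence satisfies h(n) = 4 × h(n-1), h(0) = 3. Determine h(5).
Computing step by step:
h(0) = 3
h(1) = 4 × 3 = 12
h(2) = 4 × 12 = 48
h(3) = 4 × 48 = 192
h(4) = 4 × 192 = 768
h(5) = 4 × 768 = 3072

3072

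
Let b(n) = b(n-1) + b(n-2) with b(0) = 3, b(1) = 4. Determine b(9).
Computing the sequence terms:
3, 4, 7, 11, 18, 29, 47, 76, 123, 199

199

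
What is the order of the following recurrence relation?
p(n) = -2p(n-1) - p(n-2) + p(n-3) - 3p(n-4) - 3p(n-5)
The order is the largest lag k for which p(n-k) appears. Here the deepest term is p(n-5), so the order is 5.

Order 5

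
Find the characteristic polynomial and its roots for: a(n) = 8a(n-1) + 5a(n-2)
Substitute a(n) = rⁿ and divide through by rⁿ⁻²: r² - 8r - 5 = 0
Discriminant: 8² + 4·5 = 84, not a perfect square, so by the quadratic formula r = (8 ± √84)/2.
General solution: a(n) = A·r₁ⁿ + B·r₂ⁿ where r₁,r₂ = (8 ± √84)/2

Characteristic: r² - 8r - 5 = 0, Roots: r = (8 ± √84)/2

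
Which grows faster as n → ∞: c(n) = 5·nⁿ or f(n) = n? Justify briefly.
Comparing growth rates:
Growth-rate hierarchy: log n ≺ any polynomial ≺ any exponential cⁿ (c>1) ≺ n! ≺ nⁿ.
super-exponential nⁿ dominates polynomial degree 1 asymptotically.

c(n) grows faster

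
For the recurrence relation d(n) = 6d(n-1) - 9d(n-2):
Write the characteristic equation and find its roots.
Substitute d(n) = rⁿ and divide through by rⁿ⁻²: r² - 6r + 9 = 0
Factor: (r - 3)² = 0, so r = 3 (double root).
General solution: d(n) = (A + Bn)·3ⁿ

Characteristic: r² - 6r + 9 = 0, Roots: r = 3 (double root)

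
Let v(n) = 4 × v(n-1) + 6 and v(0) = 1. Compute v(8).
Computing step by step:
v(0) = 1
v(1) = 4 × 1 + 6 = 10
v(2) = 4 × 10 + 6 = 46
v(3) = 4 × 46 + 6 = 190
v(4) = 4 × 190 + 6 = 766
v(5) = 4 × 766 + 6 = 3070
v(6) = 4 × 3070 + 6 = 12286
v(7) = 4 × 12286 + 6 = 49150
v(8) = 4 × 49150 + 6 = 196606

196606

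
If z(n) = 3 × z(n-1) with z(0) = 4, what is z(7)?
Computing step by step:
z(0) = 4
z(1) = 3 × 4 = 12
z(2) = 3 × 12 = 36
z(3) = 3 × 36 = 108
z(4) = 3 × 108 = 324
z(5) = 3 × 324 = 972
z(6) = 3 × 972 = 2916
z(7) = 3 × 2916 = 8748

8748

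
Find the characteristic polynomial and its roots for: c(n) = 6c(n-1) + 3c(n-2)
Substitute c(n) = rⁿ and divide through by rⁿ⁻²: r² - 6r - 3 = 0
Discriminant: 6² + 4·3 = 48, not a perfect square, so by the quadratic formula r = (6 ± √48)/2.
General solution: c(n) = A·r₁ⁿ + B·r₂ⁿ where r₁,r₂ = (6 ± √48)/2

Characteristic: r² - 6r - 3 = 0, Roots: r = (6 ± √48)/2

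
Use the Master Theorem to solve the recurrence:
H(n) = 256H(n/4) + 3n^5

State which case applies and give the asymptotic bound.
Master Theorem template: H(n) = a·H(n/b) + f(n).
Here: a=256, b=4, f(n)=3n^5
Compute log_b(a) = log_4(256) = 4.
f(n) = 3n^5 = Ω(n^(4+ε)) with ε = 1, and the regularity condition holds (a·f(n/b) = (a/b^5)·f(n) with a/b^5 = 4^-1 < 1). Case 3: H(n) = Θ(f(n)) = Θ(n^5).

Case 3: H(n) = Θ(n^5)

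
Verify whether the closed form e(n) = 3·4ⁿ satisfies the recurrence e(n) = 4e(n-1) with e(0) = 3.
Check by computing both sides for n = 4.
From the recurrence with e(0) = 3:
  e(0) = 3, e(1) = 12, e(2) = 48, e(3) = 192, e(4) = 768
  so the recurrence gives e(4) = 768.
From the proposed closed form e(n) = 3·4ⁿ:
  e(4) = 768.
Both sides give 768 at n = 4, and the initial condition(s) match, so the closed form is consistent.

Yes, the closed form is correct.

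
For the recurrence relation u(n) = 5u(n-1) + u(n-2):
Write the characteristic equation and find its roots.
Substitute u(n) = rⁿ and divide through by rⁿ⁻²: r² - 5r - 1 = 0
Discriminant: 5² + 4·1 = 29, not a perfect square, so by the quadratic formula r = (5 ± √29)/2.
General solution: u(n) = A·r₁ⁿ + B·r₂ⁿ where r₁,r₂ = (5 ± √29)/2

Characteristic: r² - 5r - 1 = 0, Roots: r = (5 ± √29)/2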